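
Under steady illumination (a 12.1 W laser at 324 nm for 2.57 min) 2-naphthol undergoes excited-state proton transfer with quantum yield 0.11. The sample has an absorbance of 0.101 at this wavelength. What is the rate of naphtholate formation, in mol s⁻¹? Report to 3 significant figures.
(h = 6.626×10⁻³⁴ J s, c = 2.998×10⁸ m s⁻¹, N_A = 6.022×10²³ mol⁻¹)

7.48×10⁻⁷ mol s⁻¹

Photon energy at 324 nm: hc/λ = (6.626×10⁻³⁴)(2.998×10⁸)/(324×10⁻⁹) = 6.131×10⁻¹⁹ J.
Energy delivered: (12.1 W)(154.2 s) = 1866 J.
Photons incident: 1866 / 6.131×10⁻¹⁹ = 3.044×10²¹, i.e. 3.044×10²¹/6.022×10²³ = 0.005055 mol.
Fraction absorbed: 1 − 10^(−0.101) = 0.2075.
Photons absorbed: 0.2075 × 0.005055 = 0.001049 mol.
Product formed: 0.11 × 0.001049 = 1.154×10⁻⁴ mol.
Rate: 1.154×10⁻⁴ / 154.2 s = 7.48×10⁻⁷ mol s⁻¹.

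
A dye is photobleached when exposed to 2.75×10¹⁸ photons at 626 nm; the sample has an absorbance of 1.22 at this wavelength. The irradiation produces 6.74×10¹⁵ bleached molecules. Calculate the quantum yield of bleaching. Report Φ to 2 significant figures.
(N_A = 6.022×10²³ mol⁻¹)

Product: 6.74×10¹⁵ / 6.022×10²³ = 1.119×10⁻⁸ mol.
Moles of photons: 2.75×10¹⁸ / 6.022×10²³ = 4.567×10⁻⁶ mol.
Fraction absorbed: 1 − 10^(−1.22) = 0.9397.
Photons absorbed: 0.9397 × 4.567×10⁻⁶ = 4.292×10⁻⁶ mol.
Φ = 1.119×10⁻⁸ mol / 4.292×10⁻⁶ mol photons = 0.0026.

Φ = 0.0026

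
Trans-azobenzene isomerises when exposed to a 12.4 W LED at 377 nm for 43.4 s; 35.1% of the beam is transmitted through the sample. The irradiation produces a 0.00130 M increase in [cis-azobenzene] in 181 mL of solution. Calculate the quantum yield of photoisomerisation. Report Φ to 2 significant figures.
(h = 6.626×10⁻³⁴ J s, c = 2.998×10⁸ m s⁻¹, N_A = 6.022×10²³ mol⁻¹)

Product: (0.00130 M)(0.181 L) = 2.353×10⁻⁴ mol.
Photon energy at 377 nm: hc/λ = (6.626×10⁻³⁴)(2.998×10⁸)/(377×10⁻⁹) = 5.269×10⁻¹⁹ J.
Energy delivered: (12.4 W)(43.4 s) = 538.2 J.
Photons incident: 538.2 / 5.269×10⁻¹⁹ = 1.021×10²¹, i.e. 1.021×10²¹/6.022×10²³ = 0.001695 mol.
Fraction absorbed: 1 − 35.1/100 = 0.6490.
Photons absorbed: 0.6490 × 0.001695 = 0.001100 mol.
Φ = 2.353×10⁻⁴ mol / 0.001100 mol photons = 0.21.

Φ = 0.21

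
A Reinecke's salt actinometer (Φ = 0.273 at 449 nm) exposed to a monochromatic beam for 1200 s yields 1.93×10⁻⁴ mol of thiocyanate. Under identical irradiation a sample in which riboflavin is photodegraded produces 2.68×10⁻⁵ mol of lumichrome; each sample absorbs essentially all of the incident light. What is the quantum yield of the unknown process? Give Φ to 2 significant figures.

Φ = 0.038

Photons absorbed by the actinometer: 1.93×10⁻⁴ / 0.273 = 7.070×10⁻⁴ mol.
Φ(unknown) = 2.68×10⁻⁵ / 7.070×10⁻⁴ = 0.038.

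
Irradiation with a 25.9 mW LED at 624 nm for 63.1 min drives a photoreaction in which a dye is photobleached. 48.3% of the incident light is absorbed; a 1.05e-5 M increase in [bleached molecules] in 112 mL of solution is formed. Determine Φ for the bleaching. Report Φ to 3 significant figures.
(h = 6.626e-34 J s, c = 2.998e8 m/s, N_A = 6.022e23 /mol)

Product: (1.05e-5 M)(0.112 L) = 1.176e-6 mol.
Photon energy at 624 nm: hc/λ = (6.626e-34)(2.998e8)/(624e-9) = 3.183e-19 J.
Energy delivered: (25.9 mW)(3786 s) = 98.06 J.
Photons incident: 98.06 / 3.183e-19 = 3.081e20, i.e. 3.081e20/6.022e23 = 5.116e-4 mol.
Photons absorbed: 0.483 × 5.116e-4 = 2.471e-4 mol.
Φ = 1.176e-6 mol / 2.471e-4 mol photons = 0.00476.

Φ = 0.00476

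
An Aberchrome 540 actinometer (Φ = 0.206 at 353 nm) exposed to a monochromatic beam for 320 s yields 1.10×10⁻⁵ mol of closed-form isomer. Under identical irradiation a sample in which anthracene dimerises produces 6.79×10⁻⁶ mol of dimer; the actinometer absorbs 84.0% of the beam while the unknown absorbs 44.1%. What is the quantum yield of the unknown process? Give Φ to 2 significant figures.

Photons absorbed by the actinometer: 1.10×10⁻⁵ / 0.206 = 5.340×10⁻⁵ mol.
Incident flux: 5.340×10⁻⁵ / 0.840 = 6.357×10⁻⁵ einstein.
Absorbed by unknown: 0.441 × 6.357×10⁻⁵ = 2.803×10⁻⁵ mol.
Φ(unknown) = 6.79×10⁻⁶ / 2.803×10⁻⁵ = 0.24.

Φ = 0.24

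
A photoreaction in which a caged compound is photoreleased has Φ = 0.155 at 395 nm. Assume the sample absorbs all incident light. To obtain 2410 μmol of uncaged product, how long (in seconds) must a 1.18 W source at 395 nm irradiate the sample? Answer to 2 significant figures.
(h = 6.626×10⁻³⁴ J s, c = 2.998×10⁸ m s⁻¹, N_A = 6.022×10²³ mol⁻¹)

Product: 2410 μmol = 0.00241 mol.
Photons that must be absorbed: 0.00241 / 0.155 = 0.01555 mol.
Photon energy: hc/λ = 5.029×10⁻¹⁹ J; per mole, 3.028×10⁵ J mol⁻¹.
Energy required: 0.01555 × 3.028×10⁵ = 4709 J.
Time: 4709 J / 1.18 W = 4000 s.

t ≈ 4000 s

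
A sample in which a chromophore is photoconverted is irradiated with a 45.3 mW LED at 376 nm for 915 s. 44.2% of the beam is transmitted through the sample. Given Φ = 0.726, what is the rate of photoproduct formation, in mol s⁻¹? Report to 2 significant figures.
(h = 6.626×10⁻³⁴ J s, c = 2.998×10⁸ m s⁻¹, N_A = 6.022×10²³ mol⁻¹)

5.8×10⁻⁸ mol s⁻¹

Photon energy at 376 nm: hc/λ = (6.626×10⁻³⁴)(2.998×10⁸)/(376×10⁻⁹) = 5.283×10⁻¹⁹ J.
Energy delivered: (45.3 mW)(915 s) = 41.45 J.
Photons incident: 41.45 / 5.283×10⁻¹⁹ = 7.846×10¹⁹, i.e. 7.846×10¹⁹/6.022×10²³ = 1.303×10⁻⁴ mol.
Fraction absorbed: 1 − 44.2/100 = 0.5580.
Photons absorbed: 0.5580 × 1.303×10⁻⁴ = 7.271×10⁻⁵ mol.
Product formed: 0.726 × 7.271×10⁻⁵ = 5.279×10⁻⁵ mol.
Rate: 5.279×10⁻⁵ / 915 s = 5.8×10⁻⁸ mol s⁻¹.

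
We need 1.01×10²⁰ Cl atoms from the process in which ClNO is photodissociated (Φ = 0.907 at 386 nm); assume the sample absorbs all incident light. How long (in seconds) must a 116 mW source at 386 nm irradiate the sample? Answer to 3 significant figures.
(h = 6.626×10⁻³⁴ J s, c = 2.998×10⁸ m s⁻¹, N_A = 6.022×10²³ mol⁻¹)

t ≈ 494 s

Product: 1.01×10²⁰ / 6.022×10²³ = 1.677×10⁻⁴ mol.
Photons that must be absorbed: 1.677×10⁻⁴ / 0.907 = 1.849×10⁻⁴ mol.
Photon energy: hc/λ = 5.146×10⁻¹⁹ J; per mole, 3.099×10⁵ J mol⁻¹.
Energy required: 1.849×10⁻⁴ × 3.099×10⁵ = 57.30 J.
Time: 57.30 J / 0.116 W = 494 s.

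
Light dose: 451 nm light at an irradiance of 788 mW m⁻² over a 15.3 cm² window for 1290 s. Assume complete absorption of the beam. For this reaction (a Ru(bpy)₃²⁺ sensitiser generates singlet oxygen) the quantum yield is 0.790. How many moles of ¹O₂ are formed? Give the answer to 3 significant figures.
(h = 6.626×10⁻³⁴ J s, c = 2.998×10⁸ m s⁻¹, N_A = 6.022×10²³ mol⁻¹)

4.63×10⁻⁶ mol

Photon energy at 451 nm: hc/λ = (6.626×10⁻³⁴)(2.998×10⁸)/(451×10⁻⁹) = 4.405×10⁻¹⁹ J.
Energy delivered: (788 mW m⁻²)(15.3×10⁻⁴ m²)(1290 s) = 1.555 J.
Photons incident: 1.555 / 4.405×10⁻¹⁹ = 3.530×10¹⁸, i.e. 3.530×10¹⁸/6.022×10²³ = 5.862×10⁻⁶ mol.
Product: Φ × n_abs = 0.790 × 5.862×10⁻⁶ = 4.631×10⁻⁶ mol.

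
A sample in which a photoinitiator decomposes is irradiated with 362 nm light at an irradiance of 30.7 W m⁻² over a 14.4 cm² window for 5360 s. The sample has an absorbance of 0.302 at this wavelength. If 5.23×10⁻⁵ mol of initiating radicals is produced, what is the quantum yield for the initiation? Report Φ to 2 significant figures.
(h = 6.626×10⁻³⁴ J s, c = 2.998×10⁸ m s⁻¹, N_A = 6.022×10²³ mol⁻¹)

Photon energy at 362 nm: hc/λ = (6.626×10⁻³⁴)(2.998×10⁸)/(362×10⁻⁹) = 5.487×10⁻¹⁹ J.
Energy delivered: (30.7 W m⁻²)(14.4×10⁻⁴ m²)(5360 s) = 237.0 J.
Photons incident: 237.0 / 5.487×10⁻¹⁹ = 4.319×10²⁰, i.e. 4.319×10²⁰/6.022×10²³ = 7.172×10⁻⁴ mol.
Fraction absorbed: 1 − 10^(−0.302) = 0.5011.
Photons absorbed: 0.5011 × 7.172×10⁻⁴ = 3.594×10⁻⁴ mol.
Φ = 5.23×10⁻⁵ mol / 3.594×10⁻⁴ mol photons = 0.15.

Φ = 0.15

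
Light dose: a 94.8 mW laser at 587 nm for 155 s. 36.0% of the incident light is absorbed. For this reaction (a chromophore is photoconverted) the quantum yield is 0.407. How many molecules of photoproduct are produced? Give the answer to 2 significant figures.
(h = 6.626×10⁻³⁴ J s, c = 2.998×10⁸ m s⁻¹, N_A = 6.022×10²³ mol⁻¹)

6.4×10¹⁸ molecules

Photon energy at 587 nm: hc/λ = (6.626×10⁻³⁴)(2.998×10⁸)/(587×10⁻⁹) = 3.384×10⁻¹⁹ J.
Energy delivered: (94.8 mW)(155 s) = 14.69 J.
Photons incident: 14.69 / 3.384×10⁻¹⁹ = 4.341×10¹⁹, i.e. 4.341×10¹⁹/6.022×10²³ = 7.209×10⁻⁵ mol.
Photons absorbed: 0.360 × 7.209×10⁻⁵ = 2.595×10⁻⁵ mol.
Product: Φ × n_abs = 0.407 × 2.595×10⁻⁵ = 1.056×10⁻⁵ mol.
As a count: 1.056×10⁻⁵ × 6.022×10²³ = 6.4×10¹⁸.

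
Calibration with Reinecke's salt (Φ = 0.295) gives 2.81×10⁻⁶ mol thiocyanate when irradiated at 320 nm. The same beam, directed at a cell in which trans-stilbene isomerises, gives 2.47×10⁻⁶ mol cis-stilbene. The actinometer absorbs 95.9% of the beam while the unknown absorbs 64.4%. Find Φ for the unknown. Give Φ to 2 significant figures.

Φ = 0.39

Photons absorbed by the actinometer: 2.81×10⁻⁶ / 0.295 = 9.525×10⁻⁶ mol.
Incident flux: 9.525×10⁻⁶ / 0.959 = 9.932×10⁻⁶ einstein.
Absorbed by unknown: 0.644 × 9.932×10⁻⁶ = 6.396×10⁻⁶ mol.
Φ(unknown) = 2.47×10⁻⁶ / 6.396×10⁻⁶ = 0.39.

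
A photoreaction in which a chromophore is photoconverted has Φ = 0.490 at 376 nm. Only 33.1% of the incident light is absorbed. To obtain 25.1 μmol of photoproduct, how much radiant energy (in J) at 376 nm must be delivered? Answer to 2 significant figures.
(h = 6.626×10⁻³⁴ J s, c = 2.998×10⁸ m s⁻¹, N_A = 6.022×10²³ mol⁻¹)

Product: 25.1 μmol = 2.51×10⁻⁵ mol.
Photons that must be absorbed: 2.51×10⁻⁵ / 0.490 = 5.122×10⁻⁵ mol.
Incident photons needed: 5.122×10⁻⁵ / 0.331 = 1.547×10⁻⁴ mol.
Photon energy: hc/λ = 5.283×10⁻¹⁹ J; per mole, 3.181×10⁵ J mol⁻¹.
Energy required: 1.547×10⁻⁴ × 3.181×10⁵ = 49 J.

49 J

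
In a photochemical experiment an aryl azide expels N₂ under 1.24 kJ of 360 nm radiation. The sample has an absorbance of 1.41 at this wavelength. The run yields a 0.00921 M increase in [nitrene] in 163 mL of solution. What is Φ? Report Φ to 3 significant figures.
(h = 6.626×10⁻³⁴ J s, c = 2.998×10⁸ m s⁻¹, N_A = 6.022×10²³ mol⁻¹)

Product: (0.00921 M)(0.163 L) = 0.001501 mol.
Photon energy at 360 nm: hc/λ = (6.626×10⁻³⁴)(2.998×10⁸)/(360×10⁻⁹) = 5.518×10⁻¹⁹ J.
Incident energy: 1.24 kJ = 1240 J.
Photons incident: 1240 / 5.518×10⁻¹⁹ = 2.247×10²¹, i.e. 2.247×10²¹/6.022×10²³ = 0.003731 mol.
Fraction absorbed: 1 − 10^(−1.41) = 0.9611.
Photons absorbed: 0.9611 × 0.003731 = 0.003586 mol.
Φ = 0.001501 mol / 0.003586 mol photons = 0.419.

Φ = 0.419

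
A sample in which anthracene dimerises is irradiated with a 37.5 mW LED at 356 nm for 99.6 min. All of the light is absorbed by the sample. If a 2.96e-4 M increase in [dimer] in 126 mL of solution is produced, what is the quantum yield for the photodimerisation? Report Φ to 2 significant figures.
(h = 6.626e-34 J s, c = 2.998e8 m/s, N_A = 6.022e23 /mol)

Φ = 0.056

Product: (2.96e-4 M)(0.126 L) = 3.730e-5 mol.
Photon energy at 356 nm: hc/λ = (6.626e-34)(2.998e8)/(356e-9) = 5.580e-19 J.
Energy delivered: (37.5 mW)(5976 s) = 224.1 J.
Photons incident: 224.1 / 5.580e-19 = 4.016e20, i.e. 4.016e20/6.022e23 = 6.669e-4 mol.
Φ = 3.730e-5 mol / 6.669e-4 mol photons = 0.056.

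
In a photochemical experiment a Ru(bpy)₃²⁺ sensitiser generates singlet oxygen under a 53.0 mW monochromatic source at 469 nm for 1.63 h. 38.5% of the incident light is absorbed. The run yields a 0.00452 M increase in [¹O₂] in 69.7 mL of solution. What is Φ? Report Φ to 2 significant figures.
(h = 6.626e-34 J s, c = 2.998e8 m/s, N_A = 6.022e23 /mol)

Product: (0.00452 M)(0.0697 L) = 3.150e-4 mol.
Photon energy at 469 nm: hc/λ = (6.626e-34)(2.998e8)/(469e-9) = 4.236e-19 J.
Energy delivered: (53.0 mW)(5868 s) = 311.0 J.
Photons incident: 311.0 / 4.236e-19 = 7.342e20, i.e. 7.342e20/6.022e23 = 0.001219 mol.
Photons absorbed: 0.385 × 0.001219 = 4.693e-4 mol.
Φ = 3.150e-4 mol / 4.693e-4 mol photons = 0.67.

Φ = 0.67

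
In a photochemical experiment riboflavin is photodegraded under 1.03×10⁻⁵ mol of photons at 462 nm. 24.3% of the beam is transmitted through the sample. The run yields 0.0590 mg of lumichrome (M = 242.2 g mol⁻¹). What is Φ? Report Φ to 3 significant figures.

Product: 0.0590 mg / 242.2 g mol⁻¹ = 2.436×10⁻⁷ mol.
Fraction absorbed: 1 − 24.3/100 = 0.7570.
Photons absorbed: 0.7570 × 1.03×10⁻⁵ = 7.797×10⁻⁶ mol.
Φ = 2.436×10⁻⁷ mol / 7.797×10⁻⁶ mol photons = 0.0312.

Φ = 0.0312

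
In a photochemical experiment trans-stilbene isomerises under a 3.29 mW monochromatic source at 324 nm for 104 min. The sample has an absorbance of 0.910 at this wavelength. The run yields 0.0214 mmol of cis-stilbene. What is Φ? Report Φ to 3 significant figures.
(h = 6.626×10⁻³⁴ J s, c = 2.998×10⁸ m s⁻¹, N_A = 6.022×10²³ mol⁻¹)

Product: 0.0214 mmol = 2.14×10⁻⁵ mol.
Photon energy at 324 nm: hc/λ = (6.626×10⁻³⁴)(2.998×10⁸)/(324×10⁻⁹) = 6.131×10⁻¹⁹ J.
Energy delivered: (3.29 mW)(6240 s) = 20.53 J.
Photons incident: 20.53 / 6.131×10⁻¹⁹ = 3.349×10¹⁹, i.e. 3.349×10¹⁹/6.022×10²³ = 5.561×10⁻⁵ mol.
Fraction absorbed: 1 − 10^(−0.910) = 0.8770.
Photons absorbed: 0.8770 × 5.561×10⁻⁵ = 4.877×10⁻⁵ mol.
Φ = 2.14×10⁻⁵ mol / 4.877×10⁻⁵ mol photons = 0.439.

Φ = 0.439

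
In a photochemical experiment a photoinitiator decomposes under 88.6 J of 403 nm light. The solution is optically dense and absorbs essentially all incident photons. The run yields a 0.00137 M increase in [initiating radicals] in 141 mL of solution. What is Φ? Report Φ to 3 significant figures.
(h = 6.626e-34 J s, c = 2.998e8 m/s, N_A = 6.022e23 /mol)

Φ = 0.647

Product: (0.00137 M)(0.141 L) = 1.932e-4 mol.
Photon energy at 403 nm: hc/λ = (6.626e-34)(2.998e8)/(403e-9) = 4.929e-19 J.
Photons incident: 88.6 / 4.929e-19 = 1.798e20, i.e. 1.798e20/6.022e23 = 2.986e-4 mol.
Φ = 1.932e-4 mol / 2.986e-4 mol photons = 0.647.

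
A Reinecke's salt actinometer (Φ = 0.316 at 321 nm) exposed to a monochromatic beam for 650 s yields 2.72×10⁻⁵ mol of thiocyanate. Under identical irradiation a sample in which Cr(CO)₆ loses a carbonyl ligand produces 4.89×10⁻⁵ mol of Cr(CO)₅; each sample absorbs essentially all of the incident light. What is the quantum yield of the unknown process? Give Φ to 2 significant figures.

Photons absorbed by the actinometer: 2.72×10⁻⁵ / 0.316 = 8.608×10⁻⁵ mol.
Φ(unknown) = 4.89×10⁻⁵ / 8.608×10⁻⁵ = 0.57.

Φ = 0.57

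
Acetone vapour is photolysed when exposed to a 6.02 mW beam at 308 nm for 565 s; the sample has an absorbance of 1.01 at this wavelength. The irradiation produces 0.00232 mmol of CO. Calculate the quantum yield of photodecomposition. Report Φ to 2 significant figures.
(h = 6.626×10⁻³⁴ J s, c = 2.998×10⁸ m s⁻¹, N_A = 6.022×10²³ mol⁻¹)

Φ = 0.29

Product: 0.00232 mmol = 2.32×10⁻⁶ mol.
Photon energy at 308 nm: hc/λ = (6.626×10⁻³⁴)(2.998×10⁸)/(308×10⁻⁹) = 6.450×10⁻¹⁹ J.
Energy delivered: (6.02 mW)(565 s) = 3.401 J.
Photons incident: 3.401 / 6.450×10⁻¹⁹ = 5.273×10¹⁸, i.e. 5.273×10¹⁸/6.022×10²³ = 8.756×10⁻⁶ mol.
Fraction absorbed: 1 − 10^(−1.01) = 0.9023.
Photons absorbed: 0.9023 × 8.756×10⁻⁶ = 7.901×10⁻⁶ mol.
Φ = 2.32×10⁻⁶ mol / 7.901×10⁻⁶ mol photons = 0.29.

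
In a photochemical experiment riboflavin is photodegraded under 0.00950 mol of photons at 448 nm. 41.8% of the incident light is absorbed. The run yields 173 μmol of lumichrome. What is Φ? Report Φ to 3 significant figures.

Φ = 0.0436

Product: 173 μmol = 1.73e-4 mol.
Photons absorbed: 0.418 × 0.00950 = 0.003971 mol.
Φ = 1.73e-4 mol / 0.003971 mol photons = 0.0436.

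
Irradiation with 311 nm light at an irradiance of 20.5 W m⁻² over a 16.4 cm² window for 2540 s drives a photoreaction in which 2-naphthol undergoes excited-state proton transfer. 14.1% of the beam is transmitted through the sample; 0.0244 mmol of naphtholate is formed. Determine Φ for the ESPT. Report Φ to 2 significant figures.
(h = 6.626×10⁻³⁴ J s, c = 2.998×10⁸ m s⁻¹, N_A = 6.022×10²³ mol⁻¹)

Product: 0.0244 mmol = 2.44×10⁻⁵ mol.
Photon energy at 311 nm: hc/λ = (6.626×10⁻³⁴)(2.998×10⁸)/(311×10⁻⁹) = 6.387×10⁻¹⁹ J.
Energy delivered: (20.5 W m⁻²)(16.4×10⁻⁴ m²)(2540 s) = 85.39 J.
Photons incident: 85.39 / 6.387×10⁻¹⁹ = 1.337×10²⁰, i.e. 1.337×10²⁰/6.022×10²³ = 2.220×10⁻⁴ mol.
Fraction absorbed: 1 − 14.1/100 = 0.8590.
Photons absorbed: 0.8590 × 2.220×10⁻⁴ = 1.907×10⁻⁴ mol.
Φ = 2.44×10⁻⁵ mol / 1.907×10⁻⁴ mol photons = 0.13.

Φ = 0.13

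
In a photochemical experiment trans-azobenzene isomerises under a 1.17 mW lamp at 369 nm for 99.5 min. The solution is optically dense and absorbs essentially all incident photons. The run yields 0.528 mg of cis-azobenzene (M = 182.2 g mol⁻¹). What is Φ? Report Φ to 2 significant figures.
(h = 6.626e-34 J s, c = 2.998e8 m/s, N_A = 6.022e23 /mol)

Product: 0.528 mg / 182.2 g mol⁻¹ = 2.898e-6 mol.
Photon energy at 369 nm: hc/λ = (6.626e-34)(2.998e8)/(369e-9) = 5.383e-19 J.
Energy delivered: (1.17 mW)(5970 s) = 6.985 J.
Photons incident: 6.985 / 5.383e-19 = 1.298e19, i.e. 1.298e19/6.022e23 = 2.155e-5 mol.
Φ = 2.898e-6 mol / 2.155e-5 mol photons = 0.13.

Φ = 0.13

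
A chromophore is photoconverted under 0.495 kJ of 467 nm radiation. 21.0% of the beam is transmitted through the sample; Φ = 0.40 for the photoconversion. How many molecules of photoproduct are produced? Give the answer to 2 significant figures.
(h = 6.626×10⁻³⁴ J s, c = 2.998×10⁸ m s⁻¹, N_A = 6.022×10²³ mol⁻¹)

3.7×10²⁰ molecules

Photon energy at 467 nm: hc/λ = (6.626×10⁻³⁴)(2.998×10⁸)/(467×10⁻⁹) = 4.254×10⁻¹⁹ J.
Incident energy: 0.495 kJ = 495 J.
Photons incident: 495 / 4.254×10⁻¹⁹ = 1.164×10²¹, i.e. 1.164×10²¹/6.022×10²³ = 0.001933 mol.
Fraction absorbed: 1 − 21.0/100 = 0.7900.
Photons absorbed: 0.7900 × 0.001933 = 0.001527 mol.
Product: Φ × n_abs = 0.40 × 0.001527 = 6.108×10⁻⁴ mol.
As a count: 6.108×10⁻⁴ × 6.022×10²³ = 3.7×10²⁰.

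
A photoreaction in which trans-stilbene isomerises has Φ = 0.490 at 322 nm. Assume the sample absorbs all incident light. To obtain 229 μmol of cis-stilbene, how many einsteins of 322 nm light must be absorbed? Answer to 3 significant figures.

Product: 229 μmol = 2.29×10⁻⁴ mol.
Photons that must be absorbed: 2.29×10⁻⁴ / 0.490 = 4.673×10⁻⁴ mol.

4.67×10⁻⁴ einstein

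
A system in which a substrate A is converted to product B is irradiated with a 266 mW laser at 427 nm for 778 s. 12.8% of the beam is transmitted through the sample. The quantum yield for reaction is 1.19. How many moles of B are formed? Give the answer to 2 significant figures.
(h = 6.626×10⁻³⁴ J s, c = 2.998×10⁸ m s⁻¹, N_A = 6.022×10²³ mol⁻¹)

7.7×10⁻⁴ mol

Photon energy at 427 nm: hc/λ = (6.626×10⁻³⁴)(2.998×10⁸)/(427×10⁻⁹) = 4.652×10⁻¹⁹ J.
Energy delivered: (266 mW)(778 s) = 206.9 J.
Photons incident: 206.9 / 4.652×10⁻¹⁹ = 4.448×10²⁰, i.e. 4.448×10²⁰/6.022×10²³ = 7.386×10⁻⁴ mol.
Fraction absorbed: 1 − 12.8/100 = 0.8720.
Photons absorbed: 0.8720 × 7.386×10⁻⁴ = 6.441×10⁻⁴ mol.
Product: Φ × n_abs = 1.19 × 6.441×10⁻⁴ = 7.665×10⁻⁴ mol.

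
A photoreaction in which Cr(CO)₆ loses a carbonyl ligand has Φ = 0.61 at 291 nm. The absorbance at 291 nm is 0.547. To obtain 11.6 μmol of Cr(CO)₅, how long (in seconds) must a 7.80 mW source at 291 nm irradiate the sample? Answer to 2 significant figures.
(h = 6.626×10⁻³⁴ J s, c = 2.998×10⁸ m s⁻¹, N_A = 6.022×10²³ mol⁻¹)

t ≈ 1400 s

Product: 11.6 μmol = 1.16×10⁻⁵ mol.
Photons that must be absorbed: 1.16×10⁻⁵ / 0.61 = 1.902×10⁻⁵ mol.
Fraction absorbed: 1 − 10^(−0.547) = 0.7162.
Incident photons needed: 1.902×10⁻⁵ / 0.7162 = 2.656×10⁻⁵ mol.
Photon energy: hc/λ = 6.826×10⁻¹⁹ J; per mole, 4.111×10⁵ J mol⁻¹.
Energy required: 2.656×10⁻⁵ × 4.111×10⁵ = 10.92 J.
Time: 10.92 J / 0.0078 W = 1400 s.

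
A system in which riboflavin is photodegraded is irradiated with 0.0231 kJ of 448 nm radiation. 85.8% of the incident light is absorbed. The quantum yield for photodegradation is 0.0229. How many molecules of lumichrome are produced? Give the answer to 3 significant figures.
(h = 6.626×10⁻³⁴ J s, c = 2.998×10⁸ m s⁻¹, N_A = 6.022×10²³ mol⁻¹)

Photon energy at 448 nm: hc/λ = (6.626×10⁻³⁴)(2.998×10⁸)/(448×10⁻⁹) = 4.434×10⁻¹⁹ J.
Incident energy: 0.0231 kJ = 23.1 J.
Photons incident: 23.1 / 4.434×10⁻¹⁹ = 5.210×10¹⁹, i.e. 5.210×10¹⁹/6.022×10²³ = 8.652×10⁻⁵ mol.
Photons absorbed: 0.858 × 8.652×10⁻⁵ = 7.423×10⁻⁵ mol.
Product: Φ × n_abs = 0.0229 × 7.423×10⁻⁵ = 1.700×10⁻⁶ mol.
As a count: 1.700×10⁻⁶ × 6.022×10²³ = 1.02×10¹⁸.

1.02×10¹⁸ molecules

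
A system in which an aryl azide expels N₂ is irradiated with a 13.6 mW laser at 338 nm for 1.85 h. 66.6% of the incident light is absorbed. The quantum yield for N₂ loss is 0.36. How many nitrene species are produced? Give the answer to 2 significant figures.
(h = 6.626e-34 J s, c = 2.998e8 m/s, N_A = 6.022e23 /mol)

Photon energy at 338 nm: hc/λ = (6.626e-34)(2.998e8)/(338e-9) = 5.877e-19 J.
Energy delivered: (13.6 mW)(6660 s) = 90.58 J.
Photons incident: 90.58 / 5.877e-19 = 1.541e20, i.e. 1.541e20/6.022e23 = 2.559e-4 mol.
Photons absorbed: 0.666 × 2.559e-4 = 1.704e-4 mol.
Product: Φ × n_abs = 0.36 × 1.704e-4 = 6.134e-5 mol.
As a count: 6.134e-5 × 6.022e23 = 3.7e19.

3.7e19 species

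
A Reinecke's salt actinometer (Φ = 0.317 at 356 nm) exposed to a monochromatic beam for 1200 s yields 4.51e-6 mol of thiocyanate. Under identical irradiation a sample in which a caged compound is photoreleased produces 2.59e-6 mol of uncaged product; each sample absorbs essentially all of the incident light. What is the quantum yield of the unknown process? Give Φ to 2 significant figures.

Photons absorbed by the actinometer: 4.51e-6 / 0.317 = 1.423e-5 mol.
Φ(unknown) = 2.59e-6 / 1.423e-5 = 0.18.

Φ = 0.18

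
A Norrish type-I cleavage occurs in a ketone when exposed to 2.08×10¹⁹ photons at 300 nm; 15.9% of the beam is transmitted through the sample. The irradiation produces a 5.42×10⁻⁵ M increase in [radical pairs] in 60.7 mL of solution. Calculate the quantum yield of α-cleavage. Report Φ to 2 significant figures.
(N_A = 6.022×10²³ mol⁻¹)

Φ = 0.11

Product: (5.42×10⁻⁵ M)(0.0607 L) = 3.290×10⁻⁶ mol.
Moles of photons: 2.08×10¹⁹ / 6.022×10²³ = 3.454×10⁻⁵ mol.
Fraction absorbed: 1 − 15.9/100 = 0.8410.
Photons absorbed: 0.8410 × 3.454×10⁻⁵ = 2.905×10⁻⁵ mol.
Φ = 3.290×10⁻⁶ mol / 2.905×10⁻⁵ mol photons = 0.11.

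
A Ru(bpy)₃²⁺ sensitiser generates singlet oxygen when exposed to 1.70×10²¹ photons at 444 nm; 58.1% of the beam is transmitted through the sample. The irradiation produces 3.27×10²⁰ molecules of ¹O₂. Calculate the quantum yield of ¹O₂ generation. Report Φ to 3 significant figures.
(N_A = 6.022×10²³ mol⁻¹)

Φ = 0.459

Product: 3.27×10²⁰ / 6.022×10²³ = 5.430×10⁻⁴ mol.
Moles of photons: 1.70×10²¹ / 6.022×10²³ = 0.002823 mol.
Fraction absorbed: 1 − 58.1/100 = 0.4190.
Photons absorbed: 0.4190 × 0.002823 = 0.001183 mol.
Φ = 5.430×10⁻⁴ mol / 0.001183 mol photons = 0.459.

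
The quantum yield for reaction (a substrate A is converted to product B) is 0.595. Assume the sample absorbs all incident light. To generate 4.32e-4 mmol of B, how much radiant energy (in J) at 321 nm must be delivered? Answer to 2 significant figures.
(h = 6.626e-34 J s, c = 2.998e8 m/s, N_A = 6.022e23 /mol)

0.27 J

Product: 4.32e-4 mmol = 4.32e-7 mol.
Photons that must be absorbed: 4.32e-7 / 0.595 = 7.261e-7 mol.
Photon energy: hc/λ = 6.188e-19 J; per mole, 3.726e5 J mol⁻¹.
Energy required: 7.261e-7 × 3.726e5 = 0.27 J.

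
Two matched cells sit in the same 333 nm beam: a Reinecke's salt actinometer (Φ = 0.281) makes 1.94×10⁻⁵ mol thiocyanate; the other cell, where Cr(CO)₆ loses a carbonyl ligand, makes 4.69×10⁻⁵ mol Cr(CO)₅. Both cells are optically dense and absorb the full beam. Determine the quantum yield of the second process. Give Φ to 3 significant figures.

Photons absorbed by the actinometer: 1.94×10⁻⁵ / 0.281 = 6.904×10⁻⁵ mol.
Φ(unknown) = 4.69×10⁻⁵ / 6.904×10⁻⁵ = 0.679.

Φ = 0.679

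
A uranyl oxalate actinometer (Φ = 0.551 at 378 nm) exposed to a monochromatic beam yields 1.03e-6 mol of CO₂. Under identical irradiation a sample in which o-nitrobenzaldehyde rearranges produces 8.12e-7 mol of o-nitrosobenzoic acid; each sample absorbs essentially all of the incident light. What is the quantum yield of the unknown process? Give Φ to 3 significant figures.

Photons absorbed by the actinometer: 1.03e-6 / 0.551 = 1.869e-6 mol.
Φ(unknown) = 8.12e-7 / 1.869e-6 = 0.434.

Φ = 0.434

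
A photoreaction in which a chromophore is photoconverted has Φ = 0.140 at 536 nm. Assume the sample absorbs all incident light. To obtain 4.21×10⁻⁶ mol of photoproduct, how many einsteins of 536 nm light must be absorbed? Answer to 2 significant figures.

Photons that must be absorbed: 4.21×10⁻⁶ / 0.140 = 3.007×10⁻⁵ mol.

3.0×10⁻⁵ einstein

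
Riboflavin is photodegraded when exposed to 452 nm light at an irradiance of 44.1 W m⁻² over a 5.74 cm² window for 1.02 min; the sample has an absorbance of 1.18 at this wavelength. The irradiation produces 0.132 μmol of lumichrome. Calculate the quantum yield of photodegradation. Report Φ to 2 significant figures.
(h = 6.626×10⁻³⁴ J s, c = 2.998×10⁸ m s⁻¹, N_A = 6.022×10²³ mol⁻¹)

Product: 0.132 μmol = 1.32×10⁻⁷ mol.
Photon energy at 452 nm: hc/λ = (6.626×10⁻³⁴)(2.998×10⁸)/(452×10⁻⁹) = 4.395×10⁻¹⁹ J.
Energy delivered: (44.1 W m⁻²)(5.74×10⁻⁴ m²)(61.2 s) = 1.549 J.
Photons incident: 1.549 / 4.395×10⁻¹⁹ = 3.524×10¹⁸, i.e. 3.524×10¹⁸/6.022×10²³ = 5.852×10⁻⁶ mol.
Fraction absorbed: 1 − 10^(−1.18) = 0.9339.
Photons absorbed: 0.9339 × 5.852×10⁻⁶ = 5.465×10⁻⁶ mol.
Φ = 1.32×10⁻⁷ mol / 5.465×10⁻⁶ mol photons = 0.024.

Φ = 0.024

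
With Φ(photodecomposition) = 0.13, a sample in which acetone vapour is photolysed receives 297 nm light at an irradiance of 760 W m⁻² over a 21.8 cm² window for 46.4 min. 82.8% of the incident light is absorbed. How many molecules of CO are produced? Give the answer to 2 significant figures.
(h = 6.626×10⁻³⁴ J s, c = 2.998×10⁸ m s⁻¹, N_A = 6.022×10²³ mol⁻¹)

Photon energy at 297 nm: hc/λ = (6.626×10⁻³⁴)(2.998×10⁸)/(297×10⁻⁹) = 6.688×10⁻¹⁹ J.
Energy delivered: (760 W m⁻²)(21.8×10⁻⁴ m²)(2784 s) = 4613 J.
Photons incident: 4613 / 6.688×10⁻¹⁹ = 6.897×10²¹, i.e. 6.897×10²¹/6.022×10²³ = 0.01145 mol.
Photons absorbed: 0.828 × 0.01145 = 0.009481 mol.
Product: Φ × n_abs = 0.13 × 0.009481 = 0.001233 mol.
As a count: 0.001233 × 6.022×10²³ = 7.4×10²⁰.

7.4×10²⁰ molecules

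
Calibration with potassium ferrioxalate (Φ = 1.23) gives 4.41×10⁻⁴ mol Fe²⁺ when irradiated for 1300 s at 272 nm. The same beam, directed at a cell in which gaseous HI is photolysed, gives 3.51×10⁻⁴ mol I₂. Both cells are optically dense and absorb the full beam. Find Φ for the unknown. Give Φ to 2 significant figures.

Φ = 0.98

Photons absorbed by the actinometer: 4.41×10⁻⁴ / 1.23 = 3.585×10⁻⁴ mol.
Φ(unknown) = 3.51×10⁻⁴ / 3.585×10⁻⁴ = 0.98.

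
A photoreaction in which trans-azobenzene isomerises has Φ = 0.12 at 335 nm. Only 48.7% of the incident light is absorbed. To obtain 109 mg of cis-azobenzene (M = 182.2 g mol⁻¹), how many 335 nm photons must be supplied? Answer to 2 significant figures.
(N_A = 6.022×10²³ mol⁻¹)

6.2×10²¹ photons

Product: 109 mg / 182.2 g mol⁻¹ = 5.982×10⁻⁴ mol.
Photons that must be absorbed: 5.982×10⁻⁴ / 0.12 = 0.004985 mol.
Incident photons needed: 0.004985 / 0.487 = 0.01024 mol.
Photon count: 0.01024 × 6.022×10²³ = 6.2×10²¹.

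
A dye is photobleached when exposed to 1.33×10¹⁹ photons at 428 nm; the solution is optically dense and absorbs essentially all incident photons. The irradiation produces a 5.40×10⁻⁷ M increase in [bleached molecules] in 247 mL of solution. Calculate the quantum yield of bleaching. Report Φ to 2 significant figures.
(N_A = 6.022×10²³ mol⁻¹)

Product: (5.40×10⁻⁷ M)(0.247 L) = 1.334×10⁻⁷ mol.
Moles of photons: 1.33×10¹⁹ / 6.022×10²³ = 2.209×10⁻⁵ mol.
Φ = 1.334×10⁻⁷ mol / 2.209×10⁻⁵ mol photons = 0.0060.

Φ = 0.0060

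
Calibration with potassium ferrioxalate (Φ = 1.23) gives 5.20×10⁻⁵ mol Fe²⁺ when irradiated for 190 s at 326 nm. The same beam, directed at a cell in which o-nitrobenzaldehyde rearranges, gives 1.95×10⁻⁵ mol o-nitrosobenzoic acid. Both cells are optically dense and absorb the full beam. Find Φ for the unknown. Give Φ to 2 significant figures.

Φ = 0.46

Photons absorbed by the actinometer: 5.20×10⁻⁵ / 1.23 = 4.228×10⁻⁵ mol.
Φ(unknown) = 1.95×10⁻⁵ / 4.228×10⁻⁵ = 0.46.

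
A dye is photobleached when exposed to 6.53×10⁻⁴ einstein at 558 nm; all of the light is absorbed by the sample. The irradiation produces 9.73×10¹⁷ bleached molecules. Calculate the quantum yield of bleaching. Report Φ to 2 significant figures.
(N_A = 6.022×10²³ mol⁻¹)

Product: 9.73×10¹⁷ / 6.022×10²³ = 1.616×10⁻⁶ mol.
Φ = 1.616×10⁻⁶ mol / 6.53×10⁻⁴ mol photons = 0.0025.

Φ = 0.0025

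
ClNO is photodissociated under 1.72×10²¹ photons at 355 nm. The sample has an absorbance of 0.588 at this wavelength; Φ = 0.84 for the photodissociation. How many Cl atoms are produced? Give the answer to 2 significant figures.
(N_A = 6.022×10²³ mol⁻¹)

Moles of photons: 1.72×10²¹ / 6.022×10²³ = 0.002856 mol.
Fraction absorbed: 1 − 10^(−0.588) = 0.7418.
Photons absorbed: 0.7418 × 0.002856 = 0.002119 mol.
Product: Φ × n_abs = 0.84 × 0.002119 = 0.001780 mol.
As a count: 0.001780 × 6.022×10²³ = 1.1×10²¹.

1.1×10²¹ atoms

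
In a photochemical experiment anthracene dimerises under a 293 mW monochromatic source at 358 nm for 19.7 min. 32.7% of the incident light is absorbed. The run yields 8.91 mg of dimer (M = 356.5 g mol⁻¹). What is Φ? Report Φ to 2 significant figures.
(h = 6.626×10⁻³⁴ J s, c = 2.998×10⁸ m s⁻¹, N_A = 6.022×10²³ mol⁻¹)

Product: 8.91 mg / 356.5 g mol⁻¹ = 2.499×10⁻⁵ mol.
Photon energy at 358 nm: hc/λ = (6.626×10⁻³⁴)(2.998×10⁸)/(358×10⁻⁹) = 5.549×10⁻¹⁹ J.
Energy delivered: (293 mW)(1182 s) = 346.3 J.
Photons incident: 346.3 / 5.549×10⁻¹⁹ = 6.241×10²⁰, i.e. 6.241×10²⁰/6.022×10²³ = 0.001036 mol.
Photons absorbed: 0.327 × 0.001036 = 3.388×10⁻⁴ mol.
Φ = 2.499×10⁻⁵ mol / 3.388×10⁻⁴ mol photons = 0.074.

Φ = 0.074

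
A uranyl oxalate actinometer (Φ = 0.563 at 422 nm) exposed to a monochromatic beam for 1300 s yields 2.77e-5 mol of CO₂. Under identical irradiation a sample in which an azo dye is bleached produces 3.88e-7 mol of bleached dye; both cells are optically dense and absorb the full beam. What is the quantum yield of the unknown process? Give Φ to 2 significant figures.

Φ = 0.0079

Photons absorbed by the actinometer: 2.77e-5 / 0.563 = 4.920e-5 mol.
Φ(unknown) = 3.88e-7 / 4.920e-5 = 0.0079.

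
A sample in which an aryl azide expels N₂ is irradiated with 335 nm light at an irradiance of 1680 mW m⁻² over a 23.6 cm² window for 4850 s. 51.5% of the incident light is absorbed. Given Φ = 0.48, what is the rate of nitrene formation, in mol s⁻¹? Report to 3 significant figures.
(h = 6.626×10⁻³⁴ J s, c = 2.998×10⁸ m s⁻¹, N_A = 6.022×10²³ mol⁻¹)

2.74×10⁻⁹ mol s⁻¹

Photon energy at 335 nm: hc/λ = (6.626×10⁻³⁴)(2.998×10⁸)/(335×10⁻⁹) = 5.930×10⁻¹⁹ J.
Energy delivered: (1680 mW m⁻²)(23.6×10⁻⁴ m²)(4850 s) = 19.23 J.
Photons incident: 19.23 / 5.930×10⁻¹⁹ = 3.243×10¹⁹, i.e. 3.243×10¹⁹/6.022×10²³ = 5.385×10⁻⁵ mol.
Photons absorbed: 0.515 × 5.385×10⁻⁵ = 2.773×10⁻⁵ mol.
Product formed: 0.48 × 2.773×10⁻⁵ = 1.331×10⁻⁵ mol.
Rate: 1.331×10⁻⁵ / 4850 s = 2.74×10⁻⁹ mol s⁻¹.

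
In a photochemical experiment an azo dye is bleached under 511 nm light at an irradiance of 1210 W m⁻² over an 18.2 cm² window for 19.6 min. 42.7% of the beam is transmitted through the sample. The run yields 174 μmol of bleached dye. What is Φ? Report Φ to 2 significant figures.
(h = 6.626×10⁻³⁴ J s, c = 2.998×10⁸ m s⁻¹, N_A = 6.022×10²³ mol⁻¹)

Product: 174 μmol = 1.74×10⁻⁴ mol.
Photon energy at 511 nm: hc/λ = (6.626×10⁻³⁴)(2.998×10⁸)/(511×10⁻⁹) = 3.887×10⁻¹⁹ J.
Energy delivered: (1210 W m⁻²)(18.2×10⁻⁴ m²)(1176 s) = 2590 J.
Photons incident: 2590 / 3.887×10⁻¹⁹ = 6.663×10²¹, i.e. 6.663×10²¹/6.022×10²³ = 0.01106 mol.
Fraction absorbed: 1 − 42.7/100 = 0.5730.
Photons absorbed: 0.5730 × 0.01106 = 0.006337 mol.
Φ = 1.74×10⁻⁴ mol / 0.006337 mol photons = 0.027.

Φ = 0.027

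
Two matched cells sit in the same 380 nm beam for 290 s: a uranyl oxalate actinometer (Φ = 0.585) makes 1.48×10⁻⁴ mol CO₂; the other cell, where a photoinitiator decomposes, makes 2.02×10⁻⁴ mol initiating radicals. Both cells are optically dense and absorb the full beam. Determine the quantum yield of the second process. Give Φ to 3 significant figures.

Φ = 0.798

Photons absorbed by the actinometer: 1.48×10⁻⁴ / 0.585 = 2.530×10⁻⁴ mol.
Φ(unknown) = 2.02×10⁻⁴ / 2.530×10⁻⁴ = 0.798.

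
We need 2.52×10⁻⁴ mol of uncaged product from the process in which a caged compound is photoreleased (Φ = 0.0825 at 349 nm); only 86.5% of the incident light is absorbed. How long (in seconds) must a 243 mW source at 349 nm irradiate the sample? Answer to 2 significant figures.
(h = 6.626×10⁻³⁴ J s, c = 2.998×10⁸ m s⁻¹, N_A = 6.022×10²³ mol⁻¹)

Photons that must be absorbed: 2.52×10⁻⁴ / 0.0825 = 0.003055 mol.
Incident photons needed: 0.003055 / 0.865 = 0.003532 mol.
Photon energy: hc/λ = 5.692×10⁻¹⁹ J; per mole, 3.428×10⁵ J mol⁻¹.
Energy required: 0.003532 × 3.428×10⁵ = 1211 J.
Time: 1211 J / 0.243 W = 5000 s.

t ≈ 5000 s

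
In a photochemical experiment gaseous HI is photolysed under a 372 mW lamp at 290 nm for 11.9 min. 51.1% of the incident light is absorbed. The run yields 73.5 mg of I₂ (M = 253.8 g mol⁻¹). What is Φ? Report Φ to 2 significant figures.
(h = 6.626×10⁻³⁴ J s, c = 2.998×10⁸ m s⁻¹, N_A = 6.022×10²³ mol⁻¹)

Product: 73.5 mg / 253.8 g mol⁻¹ = 2.896×10⁻⁴ mol.
Photon energy at 290 nm: hc/λ = (6.626×10⁻³⁴)(2.998×10⁸)/(290×10⁻⁹) = 6.850×10⁻¹⁹ J.
Energy delivered: (372 mW)(714 s) = 265.6 J.
Photons incident: 265.6 / 6.850×10⁻¹⁹ = 3.877×10²⁰, i.e. 3.877×10²⁰/6.022×10²³ = 6.438×10⁻⁴ mol.
Photons absorbed: 0.511 × 6.438×10⁻⁴ = 3.290×10⁻⁴ mol.
Φ = 2.896×10⁻⁴ mol / 3.290×10⁻⁴ mol photons = 0.88.

Φ = 0.88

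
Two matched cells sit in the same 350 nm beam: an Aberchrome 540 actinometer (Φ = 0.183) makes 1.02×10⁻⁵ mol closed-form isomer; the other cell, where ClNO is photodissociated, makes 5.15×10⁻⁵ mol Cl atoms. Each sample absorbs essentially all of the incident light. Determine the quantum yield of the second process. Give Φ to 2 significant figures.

Photons absorbed by the actinometer: 1.02×10⁻⁵ / 0.183 = 5.574×10⁻⁵ mol.
Φ(unknown) = 5.15×10⁻⁵ / 5.574×10⁻⁵ = 0.92.

Φ = 0.92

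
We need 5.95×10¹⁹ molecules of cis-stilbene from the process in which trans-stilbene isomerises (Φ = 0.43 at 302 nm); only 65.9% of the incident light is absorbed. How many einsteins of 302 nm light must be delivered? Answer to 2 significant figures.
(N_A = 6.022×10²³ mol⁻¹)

3.5×10⁻⁴ einstein

Product: 5.95×10¹⁹ / 6.022×10²³ = 9.880×10⁻⁵ mol.
Photons that must be absorbed: 9.880×10⁻⁵ / 0.43 = 2.298×10⁻⁴ mol.
Incident photons needed: 2.298×10⁻⁴ / 0.659 = 3.487×10⁻⁴ mol.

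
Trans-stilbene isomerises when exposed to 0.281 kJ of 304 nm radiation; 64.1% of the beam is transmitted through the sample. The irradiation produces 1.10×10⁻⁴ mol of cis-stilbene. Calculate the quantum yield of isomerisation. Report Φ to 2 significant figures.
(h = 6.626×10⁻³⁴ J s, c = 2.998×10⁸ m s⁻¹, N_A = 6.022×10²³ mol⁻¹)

Φ = 0.43

Photon energy at 304 nm: hc/λ = (6.626×10⁻³⁴)(2.998×10⁸)/(304×10⁻⁹) = 6.534×10⁻¹⁹ J.
Incident energy: 0.281 kJ = 281 J.
Photons incident: 281 / 6.534×10⁻¹⁹ = 4.301×10²⁰, i.e. 4.301×10²⁰/6.022×10²³ = 7.142×10⁻⁴ mol.
Fraction absorbed: 1 − 64.1/100 = 0.3590.
Photons absorbed: 0.3590 × 7.142×10⁻⁴ = 2.564×10⁻⁴ mol.
Φ = 1.10×10⁻⁴ mol / 2.564×10⁻⁴ mol photons = 0.43.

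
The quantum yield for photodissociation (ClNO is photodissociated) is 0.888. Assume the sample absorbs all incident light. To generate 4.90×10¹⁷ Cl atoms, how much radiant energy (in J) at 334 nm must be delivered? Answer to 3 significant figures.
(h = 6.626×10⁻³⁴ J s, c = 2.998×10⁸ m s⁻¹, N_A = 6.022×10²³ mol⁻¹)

Product: 4.90×10¹⁷ / 6.022×10²³ = 8.137×10⁻⁷ mol.
Photons that must be absorbed: 8.137×10⁻⁷ / 0.888 = 9.163×10⁻⁷ mol.
Photon energy: hc/λ = 5.948×10⁻¹⁹ J; per mole, 3.582×10⁵ J mol⁻¹.
Energy required: 9.163×10⁻⁷ × 3.582×10⁵ = 0.328 J.

0.328 J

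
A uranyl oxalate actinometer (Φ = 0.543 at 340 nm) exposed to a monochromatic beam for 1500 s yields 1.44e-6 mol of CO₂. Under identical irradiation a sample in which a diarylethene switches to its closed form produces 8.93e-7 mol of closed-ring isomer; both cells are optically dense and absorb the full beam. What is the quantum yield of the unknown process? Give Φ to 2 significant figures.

Photons absorbed by the actinometer: 1.44e-6 / 0.543 = 2.652e-6 mol.
Φ(unknown) = 8.93e-7 / 2.652e-6 = 0.34.

Φ = 0.34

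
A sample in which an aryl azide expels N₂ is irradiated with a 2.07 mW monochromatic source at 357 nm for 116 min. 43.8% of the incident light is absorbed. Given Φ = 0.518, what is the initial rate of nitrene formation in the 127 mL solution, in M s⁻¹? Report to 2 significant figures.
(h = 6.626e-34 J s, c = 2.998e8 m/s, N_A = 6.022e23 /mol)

Photon energy at 357 nm: hc/λ = (6.626e-34)(2.998e8)/(357e-9) = 5.564e-19 J.
Energy delivered: (2.07 mW)(6960 s) = 14.41 J.
Photons incident: 14.41 / 5.564e-19 = 2.590e19, i.e. 2.590e19/6.022e23 = 4.301e-5 mol.
Photons absorbed: 0.438 × 4.301e-5 = 1.884e-5 mol.
Product formed: 0.518 × 1.884e-5 = 9.759e-6 mol.
Rate: 9.759e-6 mol / (6960 s × 0.127 L) = 1.1e-8 M s⁻¹.

1.1e-8 M s⁻¹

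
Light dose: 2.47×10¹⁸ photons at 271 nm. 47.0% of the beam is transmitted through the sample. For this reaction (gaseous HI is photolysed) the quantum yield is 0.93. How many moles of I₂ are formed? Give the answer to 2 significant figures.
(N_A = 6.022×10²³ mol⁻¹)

2.0×10⁻⁶ mol

Moles of photons: 2.47×10¹⁸ / 6.022×10²³ = 4.102×10⁻⁶ mol.
Fraction absorbed: 1 − 47.0/100 = 0.5300.
Photons absorbed: 0.5300 × 4.102×10⁻⁶ = 2.174×10⁻⁶ mol.
Product: Φ × n_abs = 0.93 × 2.174×10⁻⁶ = 2.022×10⁻⁶ mol.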